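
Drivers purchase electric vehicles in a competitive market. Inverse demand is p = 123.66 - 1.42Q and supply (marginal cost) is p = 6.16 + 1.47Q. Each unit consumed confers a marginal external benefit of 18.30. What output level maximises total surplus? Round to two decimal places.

Q* = 46.99

Social marginal benefit = demand + MEB = 141.96 - 1.42Q.
Set SMB = MC: 141.96 - 1.42Q = 6.16 + 1.47Q → Q* = 46.9896.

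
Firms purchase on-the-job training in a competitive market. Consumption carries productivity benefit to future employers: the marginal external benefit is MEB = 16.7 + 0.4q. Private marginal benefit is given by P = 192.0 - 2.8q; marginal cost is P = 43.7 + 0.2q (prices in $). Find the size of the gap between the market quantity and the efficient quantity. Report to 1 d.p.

Market equilibrium (private): 43.7 + 0.2q = 192.0 - 2.8q → q_m = 49.4333.
Social marginal benefit = demand + MEB = 208.7 - 2.4q.
Set SMB = MC: 208.7 - 2.4q = 43.7 + 0.2q → q* = 63.4615.
Gap = |49.4333 − 63.4615| = 14.0282.

14.0 units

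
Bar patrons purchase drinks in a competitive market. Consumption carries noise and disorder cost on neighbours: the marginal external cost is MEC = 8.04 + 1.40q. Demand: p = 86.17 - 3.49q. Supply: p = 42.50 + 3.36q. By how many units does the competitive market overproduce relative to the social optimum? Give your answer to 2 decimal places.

2.06 units

Market equilibrium (private): 42.50 + 3.36q = 86.17 - 3.49q → q_m = 6.3752.
Social marginal benefit = demand − MEC = 78.13 - 4.89q.
Set SMB = MC: 78.13 - 4.89q = 42.50 + 3.36q → q* = 4.3188.
Gap = |6.3752 − 4.3188| = 2.0564.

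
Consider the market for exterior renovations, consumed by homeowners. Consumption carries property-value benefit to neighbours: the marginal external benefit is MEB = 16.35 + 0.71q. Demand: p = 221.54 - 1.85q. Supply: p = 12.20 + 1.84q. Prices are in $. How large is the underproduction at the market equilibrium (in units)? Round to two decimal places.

19.00 units

Market equilibrium (private): 12.20 + 1.84q = 221.54 - 1.85q → q_m = 56.7317.
Social marginal benefit = demand + MEB = 237.89 - 1.14q.
Set SMB = MC: 237.89 - 1.14q = 12.20 + 1.84q → q* = 75.7349.
Gap = |56.7317 − 75.7349| = 19.0032.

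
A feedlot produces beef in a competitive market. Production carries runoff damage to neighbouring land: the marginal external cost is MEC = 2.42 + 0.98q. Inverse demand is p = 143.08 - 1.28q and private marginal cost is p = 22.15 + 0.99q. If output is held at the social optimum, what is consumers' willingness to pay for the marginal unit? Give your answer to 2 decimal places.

P = 96.41

Social marginal cost = private MC + MEC = 24.57 + 1.97q.
Set SMC = demand: 24.57 + 1.97q = 143.08 - 1.28q → q* = 36.4646.
Consumer price on the demand curve at q*: 143.08 − 1.28×36.4646 = 96.4053.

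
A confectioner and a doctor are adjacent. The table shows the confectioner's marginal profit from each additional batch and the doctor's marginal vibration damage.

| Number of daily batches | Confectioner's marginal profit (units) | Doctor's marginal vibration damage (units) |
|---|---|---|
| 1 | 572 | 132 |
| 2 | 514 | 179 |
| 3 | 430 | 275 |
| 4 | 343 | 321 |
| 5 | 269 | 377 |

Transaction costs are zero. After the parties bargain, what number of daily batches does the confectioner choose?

Bargaining reaches the level where marginal profit last exceeds marginal vibration damage.
That holds through level 4 (343 ≥ 321) but not at 5 (269 < 377).

4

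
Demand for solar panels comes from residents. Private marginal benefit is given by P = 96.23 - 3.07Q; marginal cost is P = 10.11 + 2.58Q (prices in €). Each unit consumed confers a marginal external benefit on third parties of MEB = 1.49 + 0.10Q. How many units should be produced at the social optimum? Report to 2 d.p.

Q* = 15.79

Social marginal benefit = demand + MEB = 97.72 - 2.97Q.
Set SMB = MC: 97.72 - 2.97Q = 10.11 + 2.58Q → Q* = 15.7856.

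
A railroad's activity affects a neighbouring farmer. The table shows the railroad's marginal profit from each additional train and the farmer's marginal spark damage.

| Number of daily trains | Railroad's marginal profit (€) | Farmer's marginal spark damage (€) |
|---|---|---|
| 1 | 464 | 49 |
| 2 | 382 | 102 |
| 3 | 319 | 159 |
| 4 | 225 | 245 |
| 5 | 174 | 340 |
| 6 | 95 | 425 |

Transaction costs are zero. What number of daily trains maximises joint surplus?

3

Bargaining reaches the level where marginal profit last exceeds marginal spark damage.
That holds through level 3 (319 ≥ 159) but not at 4 (225 < 245).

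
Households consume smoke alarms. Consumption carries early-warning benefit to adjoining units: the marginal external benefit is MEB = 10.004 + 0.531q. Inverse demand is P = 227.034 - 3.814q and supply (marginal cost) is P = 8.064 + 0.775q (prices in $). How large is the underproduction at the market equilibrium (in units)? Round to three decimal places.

8.709 units

Market equilibrium (private): 8.064 + 0.775q = 227.034 - 3.814q → q_m = 47.7163.
Social marginal benefit = demand + MEB = 237.038 - 3.283q.
Set SMB = MC: 237.038 - 3.283q = 8.064 + 0.775q → q* = 56.4253.
Gap = |47.7163 − 56.4253| = 8.7090.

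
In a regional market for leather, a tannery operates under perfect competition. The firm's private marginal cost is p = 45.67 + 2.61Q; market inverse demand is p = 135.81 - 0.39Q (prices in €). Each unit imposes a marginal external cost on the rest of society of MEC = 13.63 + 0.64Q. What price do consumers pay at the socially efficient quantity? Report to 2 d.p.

Social marginal cost = private MC + MEC = 59.30 + 3.25Q.
Set SMC = demand: 59.30 + 3.25Q = 135.81 - 0.39Q → Q* = 21.0192.
Consumer price on the demand curve at Q*: 135.81 − 0.39×21.0192 = 127.6125.

P = €127.61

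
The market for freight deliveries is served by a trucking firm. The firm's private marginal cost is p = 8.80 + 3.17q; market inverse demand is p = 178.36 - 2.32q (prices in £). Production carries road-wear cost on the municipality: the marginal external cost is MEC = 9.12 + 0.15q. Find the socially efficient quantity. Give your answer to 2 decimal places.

Social marginal cost = private MC + MEC = 17.92 + 3.32q.
Set SMC = demand: 17.92 + 3.32q = 178.36 - 2.32q → q* = 28.4468.

q* = 28.45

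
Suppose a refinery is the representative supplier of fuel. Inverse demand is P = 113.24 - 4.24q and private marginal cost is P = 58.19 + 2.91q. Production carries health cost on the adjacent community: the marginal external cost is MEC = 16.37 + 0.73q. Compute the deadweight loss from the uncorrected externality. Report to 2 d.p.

DWL = 30.68

Market equilibrium (private): 58.19 + 2.91q = 113.24 - 4.24q → q_m = 7.6993.
Social marginal cost = private MC + MEC = 74.56 + 3.64q.
Set SMC = demand: 74.56 + 3.64q = 113.24 - 4.24q → q* = 4.9086.
Between q* and q_m the wedge SMC − demand runs linearly from 0 to MEC(q_m), so the loss is a triangle.
DWL = ½ × 2.7907 × 21.9905 = 30.6844.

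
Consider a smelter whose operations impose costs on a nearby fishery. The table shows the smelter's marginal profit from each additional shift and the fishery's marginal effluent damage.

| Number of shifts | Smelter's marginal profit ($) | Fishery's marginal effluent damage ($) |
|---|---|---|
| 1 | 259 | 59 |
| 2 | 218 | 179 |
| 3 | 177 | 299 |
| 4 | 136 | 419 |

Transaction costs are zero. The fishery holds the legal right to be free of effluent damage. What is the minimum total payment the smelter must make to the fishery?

$238

Efficient level: marginal profit ≥ marginal effluent damage through level 2, so k* = 2.
With the fishery holding the right, the smelter must at least compensate total damage at k*: 59 + 179 = 238.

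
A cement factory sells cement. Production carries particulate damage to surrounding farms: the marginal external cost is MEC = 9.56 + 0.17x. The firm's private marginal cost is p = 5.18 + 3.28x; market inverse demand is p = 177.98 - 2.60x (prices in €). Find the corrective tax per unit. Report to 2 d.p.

tax = €14.15 per unit

Social marginal cost = private MC + MEC = 14.74 + 3.45x.
Set SMC = demand: 14.74 + 3.45x = 177.98 - 2.60x → x* = 26.9818.
The Pigouvian tax equals MEC at x*: 9.56 + 0.17×26.9818 = 14.1469.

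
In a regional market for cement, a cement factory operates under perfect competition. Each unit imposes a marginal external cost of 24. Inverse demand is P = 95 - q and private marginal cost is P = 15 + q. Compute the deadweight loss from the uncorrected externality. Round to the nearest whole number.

DWL = 144

Market equilibrium (private): 15 + q = 95 - q → q_m = 40.0000.
Social marginal cost = private MC + MEC = 39 + q.
Set SMC = demand: 39 + q = 95 - q → q* = 28.0000.
Between q* and q_m the wedge SMC − demand runs linearly from 0 to MEC(q_m), so the loss is a triangle.
DWL = ½ × 12.0000 × 24.0000 = 144.0000.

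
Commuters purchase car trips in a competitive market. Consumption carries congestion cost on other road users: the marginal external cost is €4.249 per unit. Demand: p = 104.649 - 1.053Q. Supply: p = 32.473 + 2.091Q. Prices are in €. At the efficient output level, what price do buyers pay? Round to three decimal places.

P = €81.899

Social marginal benefit = demand − MEC = 100.400 - 1.053Q.
Set SMB = MC: 100.400 - 1.053Q = 32.473 + 2.091Q → Q* = 21.6053.
Consumer price on the demand curve at Q*: 104.649 − 1.053×21.6053 = 81.8986.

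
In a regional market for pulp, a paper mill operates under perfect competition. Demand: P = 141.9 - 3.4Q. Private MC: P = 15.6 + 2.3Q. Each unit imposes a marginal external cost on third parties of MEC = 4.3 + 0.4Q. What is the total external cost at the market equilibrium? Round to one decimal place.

Market equilibrium (private): 15.6 + 2.3Q = 141.9 - 3.4Q → Q_m = 22.1579.
Total external cost = ∫₀^{Q_m} (4.3 + 0.4Q) dQ = 4.3×22.1579 + ½×0.4×22.1579² = 193.4735.

193.5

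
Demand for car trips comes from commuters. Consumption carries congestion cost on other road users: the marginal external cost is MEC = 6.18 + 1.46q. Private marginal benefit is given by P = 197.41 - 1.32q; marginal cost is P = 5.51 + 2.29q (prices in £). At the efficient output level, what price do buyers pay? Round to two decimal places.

Social marginal benefit = demand − MEC = 191.23 - 2.78q.
Set SMB = MC: 191.23 - 2.78q = 5.51 + 2.29q → q* = 36.6312.
Consumer price on the demand curve at q*: 197.41 − 1.32×36.6312 = 149.0568.

P = £149.06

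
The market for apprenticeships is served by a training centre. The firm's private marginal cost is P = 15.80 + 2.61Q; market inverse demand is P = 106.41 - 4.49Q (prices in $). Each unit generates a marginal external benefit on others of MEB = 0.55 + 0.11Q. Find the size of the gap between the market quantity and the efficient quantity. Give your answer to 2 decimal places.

Market equilibrium (private): 15.80 + 2.61Q = 106.41 - 4.49Q → Q_m = 12.7620.
Social marginal cost = private MC − MEB = 15.25 + 2.50Q.
Set SMC = demand: 15.25 + 2.50Q = 106.41 - 4.49Q → Q* = 13.0415.
Gap = |12.7620 − 13.0415| = 0.2795.

0.28 units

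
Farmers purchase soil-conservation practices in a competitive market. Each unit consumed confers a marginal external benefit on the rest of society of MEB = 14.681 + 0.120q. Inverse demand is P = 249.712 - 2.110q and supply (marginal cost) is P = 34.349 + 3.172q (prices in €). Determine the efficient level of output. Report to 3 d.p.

q* = 44.565

Social marginal benefit = demand + MEB = 264.393 - 1.990q.
Set SMB = MC: 264.393 - 1.990q = 34.349 + 3.172q → q* = 44.5649.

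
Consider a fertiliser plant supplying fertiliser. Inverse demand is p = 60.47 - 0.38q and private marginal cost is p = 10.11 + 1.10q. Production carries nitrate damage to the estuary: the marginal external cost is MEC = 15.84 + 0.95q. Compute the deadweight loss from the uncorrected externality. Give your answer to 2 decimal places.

DWL = 477.35

Market equilibrium (private): 10.11 + 1.10q = 60.47 - 0.38q → q_m = 34.0270.
Social marginal cost = private MC + MEC = 25.95 + 2.05q.
Set SMC = demand: 25.95 + 2.05q = 60.47 - 0.38q → q* = 14.2058.
The welfare-loss triangle has base |q_m − q*| and height MEC(q_m) (the vertical gap between SMC and demand is zero at q* and MEC at q_m).
DWL = ½ × 19.8212 × 48.1657 = 477.3510.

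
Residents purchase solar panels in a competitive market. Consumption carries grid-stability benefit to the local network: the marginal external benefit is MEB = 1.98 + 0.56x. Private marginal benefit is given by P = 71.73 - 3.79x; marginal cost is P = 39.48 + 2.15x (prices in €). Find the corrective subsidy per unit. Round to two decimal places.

subsidy = €5.54 per unit

Social marginal benefit = demand + MEB = 73.71 - 3.23x.
Set SMB = MC: 73.71 - 3.23x = 39.48 + 2.15x → x* = 6.3625.
The Pigouvian subsidy equals MEB at x*: 1.98 + 0.56×6.3625 = 5.5430.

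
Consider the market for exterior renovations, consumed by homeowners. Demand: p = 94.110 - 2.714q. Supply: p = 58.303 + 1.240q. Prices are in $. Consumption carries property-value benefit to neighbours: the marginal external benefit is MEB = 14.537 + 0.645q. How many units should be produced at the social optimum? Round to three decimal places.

Social marginal benefit = demand + MEB = 108.647 - 2.069q.
Set SMB = MC: 108.647 - 2.069q = 58.303 + 1.240q → q* = 15.2143.

q* = 15.214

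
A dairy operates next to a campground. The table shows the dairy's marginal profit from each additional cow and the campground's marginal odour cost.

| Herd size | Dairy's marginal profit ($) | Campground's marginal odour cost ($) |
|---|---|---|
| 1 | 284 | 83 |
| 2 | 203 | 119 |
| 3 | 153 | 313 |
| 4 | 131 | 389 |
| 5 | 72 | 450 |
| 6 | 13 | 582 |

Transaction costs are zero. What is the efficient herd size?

Bargaining reaches the level where marginal profit last exceeds marginal odour cost.
That holds through level 2 (203 ≥ 119) but not at 3 (153 < 313).

2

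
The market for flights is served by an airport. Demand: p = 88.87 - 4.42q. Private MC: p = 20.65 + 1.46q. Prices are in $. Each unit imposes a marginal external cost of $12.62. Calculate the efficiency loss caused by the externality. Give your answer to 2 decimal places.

Market equilibrium (private): 20.65 + 1.46q = 88.87 - 4.42q → q_m = 11.6020.
Social marginal cost = private MC + MEC = 33.27 + 1.46q.
Set SMC = demand: 33.27 + 1.46q = 88.87 - 4.42q → q* = 9.4558.
The loss is the area between SMC and demand from q* to q_m; with linear curves that's a triangle of height MEC(q_m).
DWL = ½ × 2.1462 × 12.6200 = 13.5425.

DWL = $13.54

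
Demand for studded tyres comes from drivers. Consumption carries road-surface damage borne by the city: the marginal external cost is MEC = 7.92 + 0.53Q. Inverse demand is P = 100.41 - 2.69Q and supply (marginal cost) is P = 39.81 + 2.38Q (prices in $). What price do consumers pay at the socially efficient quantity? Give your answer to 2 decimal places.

P = $75.10

Social marginal benefit = demand − MEC = 92.49 - 3.22Q.
Set SMB = MC: 92.49 - 3.22Q = 39.81 + 2.38Q → Q* = 9.4071.
Consumer price on the demand curve at Q*: 100.41 − 2.69×9.4071 = 75.1049.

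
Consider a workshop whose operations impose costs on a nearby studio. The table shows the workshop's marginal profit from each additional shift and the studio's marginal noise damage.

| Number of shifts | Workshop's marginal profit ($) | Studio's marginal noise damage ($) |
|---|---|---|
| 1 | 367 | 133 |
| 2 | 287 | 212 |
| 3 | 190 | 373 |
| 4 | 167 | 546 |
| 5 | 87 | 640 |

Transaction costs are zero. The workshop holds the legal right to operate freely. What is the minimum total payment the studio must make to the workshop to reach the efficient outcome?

$444

Left alone the workshop would choose level 5 (marginal profit stays positive).
Efficient level: k* = 2 (marginal profit ≥ marginal noise damage through 2).
The studio must at least cover the workshop's forgone profit from cutting 5→2: 190 + 167 + 87 = 444.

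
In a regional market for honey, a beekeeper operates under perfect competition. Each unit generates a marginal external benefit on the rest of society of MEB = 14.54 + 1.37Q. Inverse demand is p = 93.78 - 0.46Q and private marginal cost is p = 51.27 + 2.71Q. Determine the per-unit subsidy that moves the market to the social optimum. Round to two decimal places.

Social marginal cost = private MC − MEB = 36.73 + 1.34Q.
Set SMC = demand: 36.73 + 1.34Q = 93.78 - 0.46Q → Q* = 31.6944.
The Pigouvian subsidy equals MEB at Q*: 14.54 + 1.37×31.6944 = 57.9613.

subsidy = 57.96 per unit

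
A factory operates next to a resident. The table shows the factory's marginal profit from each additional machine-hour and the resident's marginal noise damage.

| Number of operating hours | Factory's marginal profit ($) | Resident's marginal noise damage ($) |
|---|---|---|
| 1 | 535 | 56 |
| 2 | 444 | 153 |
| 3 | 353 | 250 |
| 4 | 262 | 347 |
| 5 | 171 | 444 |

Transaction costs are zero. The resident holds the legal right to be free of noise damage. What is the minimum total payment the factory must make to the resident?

$459

Efficient level: marginal profit ≥ marginal noise damage through level 3, so k* = 3.
With the resident holding the right, the factory must at least compensate total damage at k*: 56 + 153 + 250 = 459.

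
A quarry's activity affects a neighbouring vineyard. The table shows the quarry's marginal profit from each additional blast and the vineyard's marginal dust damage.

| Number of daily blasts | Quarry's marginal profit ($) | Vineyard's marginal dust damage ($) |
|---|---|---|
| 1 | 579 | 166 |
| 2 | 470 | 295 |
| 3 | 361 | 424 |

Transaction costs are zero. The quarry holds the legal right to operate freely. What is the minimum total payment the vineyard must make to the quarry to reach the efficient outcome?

Left alone the quarry would choose level 3 (marginal profit stays positive).
Efficient level: k* = 2 (marginal profit ≥ marginal dust damage through 2).
The vineyard must at least cover the quarry's forgone profit from cutting 3→2: 361 = 361.

$361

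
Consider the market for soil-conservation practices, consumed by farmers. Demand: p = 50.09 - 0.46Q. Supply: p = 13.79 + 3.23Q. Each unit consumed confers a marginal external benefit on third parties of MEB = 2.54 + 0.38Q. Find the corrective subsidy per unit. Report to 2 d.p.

Social marginal benefit = demand + MEB = 52.63 - 0.08Q.
Set SMB = MC: 52.63 - 0.08Q = 13.79 + 3.23Q → Q* = 11.7341.
The Pigouvian subsidy equals MEB at Q*: 2.54 + 0.38×11.7341 = 6.9990.

subsidy = 7.00 per unit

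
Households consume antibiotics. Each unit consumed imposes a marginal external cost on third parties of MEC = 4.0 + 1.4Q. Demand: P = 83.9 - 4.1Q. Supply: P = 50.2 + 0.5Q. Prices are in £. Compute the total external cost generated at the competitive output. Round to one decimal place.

Market equilibrium (private): 50.2 + 0.5Q = 83.9 - 4.1Q → Q_m = 7.3261.
Total external cost = ∫₀^{Q_m} (4.0 + 1.4Q) dQ = 4.0×7.3261 + ½×1.4×7.3261² = 66.8746.

£66.9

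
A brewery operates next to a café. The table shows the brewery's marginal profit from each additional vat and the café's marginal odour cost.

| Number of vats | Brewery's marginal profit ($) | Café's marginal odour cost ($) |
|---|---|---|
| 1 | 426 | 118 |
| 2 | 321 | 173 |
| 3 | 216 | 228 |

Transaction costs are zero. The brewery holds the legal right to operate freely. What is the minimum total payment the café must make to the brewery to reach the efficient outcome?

$216

Left alone the brewery would choose level 3 (marginal profit stays positive).
Efficient level: k* = 2 (marginal profit ≥ marginal odour cost through 2).
The café must at least cover the brewery's forgone profit from cutting 3→2: 216 = 216.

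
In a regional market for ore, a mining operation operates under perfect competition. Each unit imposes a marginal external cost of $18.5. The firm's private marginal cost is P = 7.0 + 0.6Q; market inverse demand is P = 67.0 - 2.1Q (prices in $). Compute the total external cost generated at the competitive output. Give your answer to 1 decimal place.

Market equilibrium (private): 7.0 + 0.6Q = 67.0 - 2.1Q → Q_m = 22.2222.
Total external cost = MEC × Q_m = 18.5 × 22.2222 = 411.1107.

$411.1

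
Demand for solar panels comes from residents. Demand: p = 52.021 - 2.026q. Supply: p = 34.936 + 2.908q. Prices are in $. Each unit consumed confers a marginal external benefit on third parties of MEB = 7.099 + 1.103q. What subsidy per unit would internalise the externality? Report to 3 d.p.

Social marginal benefit = demand + MEB = 59.120 - 0.923q.
Set SMB = MC: 59.120 - 0.923q = 34.936 + 2.908q → q* = 6.3127.
The Pigouvian subsidy equals MEB at q*: 7.099 + 1.103×6.3127 = 14.0619.

subsidy = $14.062 per unit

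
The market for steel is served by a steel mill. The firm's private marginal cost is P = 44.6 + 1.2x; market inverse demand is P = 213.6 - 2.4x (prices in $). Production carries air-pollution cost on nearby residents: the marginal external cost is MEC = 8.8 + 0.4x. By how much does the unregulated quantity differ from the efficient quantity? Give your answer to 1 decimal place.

6.9 units

Market equilibrium (private): 44.6 + 1.2x = 213.6 - 2.4x → x_m = 46.9444.
Social marginal cost = private MC + MEC = 53.4 + 1.6x.
Set SMC = demand: 53.4 + 1.6x = 213.6 - 2.4x → x* = 40.0500.
Gap = |46.9444 − 40.0500| = 6.8944.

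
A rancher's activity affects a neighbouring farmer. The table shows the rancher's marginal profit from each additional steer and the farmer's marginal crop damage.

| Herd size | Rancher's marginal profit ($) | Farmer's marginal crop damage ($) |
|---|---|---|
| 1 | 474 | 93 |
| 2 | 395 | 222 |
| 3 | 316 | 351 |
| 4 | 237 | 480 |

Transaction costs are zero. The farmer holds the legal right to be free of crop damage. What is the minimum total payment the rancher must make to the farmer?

$315

Efficient level: marginal profit ≥ marginal crop damage through level 2, so k* = 2.
With the farmer holding the right, the rancher must at least compensate total damage at k*: 93 + 222 = 315.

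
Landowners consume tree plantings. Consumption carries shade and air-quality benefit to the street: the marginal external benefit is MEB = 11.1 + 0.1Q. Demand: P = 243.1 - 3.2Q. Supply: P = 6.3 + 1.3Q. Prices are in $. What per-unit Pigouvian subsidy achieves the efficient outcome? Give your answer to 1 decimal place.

Social marginal benefit = demand + MEB = 254.2 - 3.1Q.
Set SMB = MC: 254.2 - 3.1Q = 6.3 + 1.3Q → Q* = 56.3409.
The Pigouvian subsidy equals MEB at Q*: 11.1 + 0.1×56.3409 = 16.7341.

subsidy = $16.7 per unit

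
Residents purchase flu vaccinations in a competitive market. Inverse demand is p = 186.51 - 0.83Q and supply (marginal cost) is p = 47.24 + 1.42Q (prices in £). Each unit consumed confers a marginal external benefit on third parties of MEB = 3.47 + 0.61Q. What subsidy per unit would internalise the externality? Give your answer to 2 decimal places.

Social marginal benefit = demand + MEB = 189.98 - 0.22Q.
Set SMB = MC: 189.98 - 0.22Q = 47.24 + 1.42Q → Q* = 87.0366.
The Pigouvian subsidy equals MEB at Q*: 3.47 + 0.61×87.0366 = 56.5623.

subsidy = £56.56 per unit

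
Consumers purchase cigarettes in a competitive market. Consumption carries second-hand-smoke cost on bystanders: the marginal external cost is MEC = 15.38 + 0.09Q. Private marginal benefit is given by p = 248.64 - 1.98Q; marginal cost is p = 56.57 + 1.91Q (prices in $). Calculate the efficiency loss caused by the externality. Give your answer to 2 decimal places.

DWL = $49.37

Market equilibrium (private): 56.57 + 1.91Q = 248.64 - 1.98Q → Q_m = 49.3753.
Social marginal benefit = demand − MEC = 233.26 - 2.07Q.
Set SMB = MC: 233.26 - 2.07Q = 56.57 + 1.91Q → Q* = 44.3945.
The welfare-loss triangle has base |Q_m − Q*| and height MEC(Q_m) (the vertical gap between SMB and MC is zero at Q* and MEC at Q_m).
DWL = ½ × 4.9808 × 19.8238 = 49.3692.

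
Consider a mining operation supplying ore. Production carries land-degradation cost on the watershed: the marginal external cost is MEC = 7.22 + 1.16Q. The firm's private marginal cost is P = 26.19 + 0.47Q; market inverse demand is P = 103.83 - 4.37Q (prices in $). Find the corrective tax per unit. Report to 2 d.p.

Social marginal cost = private MC + MEC = 33.41 + 1.63Q.
Set SMC = demand: 33.41 + 1.63Q = 103.83 - 4.37Q → Q* = 11.7367.
The Pigouvian tax equals MEC at Q*: 7.22 + 1.16×11.7367 = 20.8346.

tax = $20.83 per unit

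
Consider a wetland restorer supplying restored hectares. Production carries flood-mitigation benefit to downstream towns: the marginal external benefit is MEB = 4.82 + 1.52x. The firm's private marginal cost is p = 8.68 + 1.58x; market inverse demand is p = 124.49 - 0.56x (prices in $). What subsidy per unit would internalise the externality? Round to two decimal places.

subsidy = $300.56 per unit

Social marginal cost = private MC − MEB = 3.86 + 0.06x.
Set SMC = demand: 3.86 + 0.06x = 124.49 - 0.56x → x* = 194.5645.
The Pigouvian subsidy equals MEB at x*: 4.82 + 1.52×194.5645 = 300.5580.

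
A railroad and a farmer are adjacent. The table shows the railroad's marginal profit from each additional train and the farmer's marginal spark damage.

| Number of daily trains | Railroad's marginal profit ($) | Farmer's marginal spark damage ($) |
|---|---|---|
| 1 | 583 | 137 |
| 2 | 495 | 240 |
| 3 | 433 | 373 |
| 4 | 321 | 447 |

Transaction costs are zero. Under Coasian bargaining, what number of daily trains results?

Bargaining reaches the level where marginal profit last exceeds marginal spark damage.
That holds through level 3 (433 ≥ 373) but not at 4 (321 < 447).

3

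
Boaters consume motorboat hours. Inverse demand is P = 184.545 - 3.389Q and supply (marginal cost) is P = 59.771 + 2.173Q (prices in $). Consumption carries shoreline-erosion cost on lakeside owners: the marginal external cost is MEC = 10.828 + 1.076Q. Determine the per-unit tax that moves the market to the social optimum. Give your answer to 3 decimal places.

Social marginal benefit = demand − MEC = 173.717 - 4.465Q.
Set SMB = MC: 173.717 - 4.465Q = 59.771 + 2.173Q → Q* = 17.1657.
The Pigouvian tax equals MEC at Q*: 10.828 + 1.076×17.1657 = 29.2983.

tax = $29.298 per unit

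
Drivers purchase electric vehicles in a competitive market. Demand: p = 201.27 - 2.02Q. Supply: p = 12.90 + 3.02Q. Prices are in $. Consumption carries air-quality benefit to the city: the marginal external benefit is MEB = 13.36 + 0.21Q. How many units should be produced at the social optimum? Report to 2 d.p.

Social marginal benefit = demand + MEB = 214.63 - 1.81Q.
Set SMB = MC: 214.63 - 1.81Q = 12.90 + 3.02Q → Q* = 41.7660.

Q* = 41.77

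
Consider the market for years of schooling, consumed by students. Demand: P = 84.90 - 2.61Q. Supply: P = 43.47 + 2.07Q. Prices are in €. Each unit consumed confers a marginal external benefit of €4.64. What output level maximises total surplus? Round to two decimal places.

Social marginal benefit = demand + MEB = 89.54 - 2.61Q.
Set SMB = MC: 89.54 - 2.61Q = 43.47 + 2.07Q → Q* = 9.8440.

Q* = 9.84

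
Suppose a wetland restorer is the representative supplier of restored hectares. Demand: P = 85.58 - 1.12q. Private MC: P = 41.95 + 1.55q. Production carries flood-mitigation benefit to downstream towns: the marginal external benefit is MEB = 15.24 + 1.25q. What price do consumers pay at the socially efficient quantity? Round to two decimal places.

Social marginal cost = private MC − MEB = 26.71 + 0.30q.
Set SMC = demand: 26.71 + 0.30q = 85.58 - 1.12q → q* = 41.4577.
Consumer price on the demand curve at q*: 85.58 − 1.12×41.4577 = 39.1474.

P = 39.15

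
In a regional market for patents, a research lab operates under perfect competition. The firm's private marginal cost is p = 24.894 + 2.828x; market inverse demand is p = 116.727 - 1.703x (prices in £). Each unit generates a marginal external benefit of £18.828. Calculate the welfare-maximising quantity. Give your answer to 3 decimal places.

x* = 24.423

Social marginal cost = private MC − MEB = 6.066 + 2.828x.
Set SMC = demand: 6.066 + 2.828x = 116.727 - 1.703x → x* = 24.4231.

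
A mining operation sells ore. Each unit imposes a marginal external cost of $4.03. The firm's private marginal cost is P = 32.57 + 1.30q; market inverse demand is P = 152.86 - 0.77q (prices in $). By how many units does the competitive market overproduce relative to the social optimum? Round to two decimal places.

Market equilibrium (private): 32.57 + 1.30q = 152.86 - 0.77q → q_m = 58.1111.
Social marginal cost = private MC + MEC = 36.60 + 1.30q.
Set SMC = demand: 36.60 + 1.30q = 152.86 - 0.77q → q* = 56.1643.
Gap = |58.1111 − 56.1643| = 1.9468.

1.95 units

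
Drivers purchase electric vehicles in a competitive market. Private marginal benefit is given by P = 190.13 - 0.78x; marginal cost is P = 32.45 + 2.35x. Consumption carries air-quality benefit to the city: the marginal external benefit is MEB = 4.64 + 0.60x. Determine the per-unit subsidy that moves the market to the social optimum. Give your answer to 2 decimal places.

subsidy = 43.13 per unit

Social marginal benefit = demand + MEB = 194.77 - 0.18x.
Set SMB = MC: 194.77 - 0.18x = 32.45 + 2.35x → x* = 64.1581.
The Pigouvian subsidy equals MEB at x*: 4.64 + 0.60×64.1581 = 43.1349.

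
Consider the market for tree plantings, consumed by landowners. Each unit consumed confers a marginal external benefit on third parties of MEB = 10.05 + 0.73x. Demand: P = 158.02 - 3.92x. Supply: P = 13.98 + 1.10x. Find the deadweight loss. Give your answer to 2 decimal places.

Market equilibrium (private): 13.98 + 1.10x = 158.02 - 3.92x → x_m = 28.6932.
Social marginal benefit = demand + MEB = 168.07 - 3.19x.
Set SMB = MC: 168.07 - 3.19x = 13.98 + 1.10x → x* = 35.9184.
The welfare-loss triangle has base |x_m − x*| and height MEB(x_m) (the vertical gap between SMB and MC is zero at x* and MEB at x_m).
DWL = ½ × 7.2252 × 30.9961 = 111.9765.

DWL = 111.98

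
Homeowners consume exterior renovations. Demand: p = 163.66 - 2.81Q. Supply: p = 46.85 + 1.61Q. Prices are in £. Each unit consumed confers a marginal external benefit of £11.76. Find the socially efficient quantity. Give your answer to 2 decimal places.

Q* = 29.09

Social marginal benefit = demand + MEB = 175.42 - 2.81Q.
Set SMB = MC: 175.42 - 2.81Q = 46.85 + 1.61Q → Q* = 29.0882.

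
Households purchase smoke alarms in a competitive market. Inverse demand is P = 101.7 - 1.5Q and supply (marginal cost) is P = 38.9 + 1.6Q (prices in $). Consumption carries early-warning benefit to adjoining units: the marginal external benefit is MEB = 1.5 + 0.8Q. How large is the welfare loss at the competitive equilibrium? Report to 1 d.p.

DWL = $68.2

Market equilibrium (private): 38.9 + 1.6Q = 101.7 - 1.5Q → Q_m = 20.2581.
Social marginal benefit = demand + MEB = 103.2 - 0.7Q.
Set SMB = MC: 103.2 - 0.7Q = 38.9 + 1.6Q → Q* = 27.9565.
The welfare-loss triangle has base |Q_m − Q*| and height MEB(Q_m) (the vertical gap between SMB and MC is zero at Q* and MEB at Q_m).
DWL = ½ × 7.6984 × 17.7065 = 68.1559.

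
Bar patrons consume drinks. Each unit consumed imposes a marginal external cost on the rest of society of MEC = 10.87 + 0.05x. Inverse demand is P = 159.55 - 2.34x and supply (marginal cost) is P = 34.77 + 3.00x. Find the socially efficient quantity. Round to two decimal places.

x* = 21.13

Social marginal benefit = demand − MEC = 148.68 - 2.39x.
Set SMB = MC: 148.68 - 2.39x = 34.77 + 3.00x → x* = 21.1336.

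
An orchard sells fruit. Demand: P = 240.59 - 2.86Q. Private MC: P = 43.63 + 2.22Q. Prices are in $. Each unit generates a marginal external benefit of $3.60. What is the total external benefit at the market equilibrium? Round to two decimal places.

Market equilibrium (private): 43.63 + 2.22Q = 240.59 - 2.86Q → Q_m = 38.7717.
Total external benefit = MEB × Q_m = 3.60 × 38.7717 = 139.5781.

$139.58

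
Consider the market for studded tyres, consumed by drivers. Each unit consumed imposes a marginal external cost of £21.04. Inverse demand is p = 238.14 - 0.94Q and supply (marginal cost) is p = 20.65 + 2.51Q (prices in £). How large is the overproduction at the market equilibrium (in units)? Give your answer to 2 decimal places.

Market equilibrium (private): 20.65 + 2.51Q = 238.14 - 0.94Q → Q_m = 63.0406.
Social marginal benefit = demand − MEC = 217.10 - 0.94Q.
Set SMB = MC: 217.10 - 0.94Q = 20.65 + 2.51Q → Q* = 56.9420.
Gap = |63.0406 − 56.9420| = 6.0986.

6.10 units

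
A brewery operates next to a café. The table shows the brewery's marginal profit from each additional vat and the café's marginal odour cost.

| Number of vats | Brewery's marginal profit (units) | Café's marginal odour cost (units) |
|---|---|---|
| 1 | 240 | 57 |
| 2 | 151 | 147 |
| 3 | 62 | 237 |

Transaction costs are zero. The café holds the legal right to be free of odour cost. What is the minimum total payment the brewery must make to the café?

204

Efficient level: marginal profit ≥ marginal odour cost through level 2, so k* = 2.
With the café holding the right, the brewery must at least compensate total damage at k*: 57 + 147 = 204.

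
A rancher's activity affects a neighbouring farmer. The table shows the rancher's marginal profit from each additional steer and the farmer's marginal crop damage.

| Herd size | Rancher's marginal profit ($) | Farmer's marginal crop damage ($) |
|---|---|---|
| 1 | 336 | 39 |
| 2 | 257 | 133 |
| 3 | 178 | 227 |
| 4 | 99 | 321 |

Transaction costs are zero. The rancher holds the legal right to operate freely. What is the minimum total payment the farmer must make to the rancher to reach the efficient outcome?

Left alone the rancher would choose level 4 (marginal profit stays positive).
Efficient level: k* = 2 (marginal profit ≥ marginal crop damage through 2).
The farmer must at least cover the rancher's forgone profit from cutting 4→2: 178 + 99 = 277.

$277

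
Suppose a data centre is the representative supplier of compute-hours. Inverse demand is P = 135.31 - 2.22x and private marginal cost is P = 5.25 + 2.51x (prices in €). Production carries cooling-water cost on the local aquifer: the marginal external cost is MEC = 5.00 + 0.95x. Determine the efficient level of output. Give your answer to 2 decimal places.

x* = 22.02

Social marginal cost = private MC + MEC = 10.25 + 3.46x.
Set SMC = demand: 10.25 + 3.46x = 135.31 - 2.22x → x* = 22.0176.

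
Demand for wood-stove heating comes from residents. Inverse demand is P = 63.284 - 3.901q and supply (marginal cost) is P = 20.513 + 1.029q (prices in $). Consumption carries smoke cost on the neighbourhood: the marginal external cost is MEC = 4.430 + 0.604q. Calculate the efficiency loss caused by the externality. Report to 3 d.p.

Market equilibrium (private): 20.513 + 1.029q = 63.284 - 3.901q → q_m = 8.6757.
Social marginal benefit = demand − MEC = 58.854 - 4.505q.
Set SMB = MC: 58.854 - 4.505q = 20.513 + 1.029q → q* = 6.9283.
The welfare-loss triangle has base |q_m − q*| and height MEC(q_m) (the vertical gap between SMB and MC is zero at q* and MEC at q_m).
DWL = ½ × 1.7474 × 9.6701 = 8.4488.

DWL = $8.449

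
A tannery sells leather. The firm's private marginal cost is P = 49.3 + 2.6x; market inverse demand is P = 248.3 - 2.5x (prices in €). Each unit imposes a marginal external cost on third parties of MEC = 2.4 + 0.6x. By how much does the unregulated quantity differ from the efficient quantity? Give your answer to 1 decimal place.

4.5 units

Market equilibrium (private): 49.3 + 2.6x = 248.3 - 2.5x → x_m = 39.0196.
Social marginal cost = private MC + MEC = 51.7 + 3.2x.
Set SMC = demand: 51.7 + 3.2x = 248.3 - 2.5x → x* = 34.4912.
Gap = |39.0196 − 34.4912| = 4.5284.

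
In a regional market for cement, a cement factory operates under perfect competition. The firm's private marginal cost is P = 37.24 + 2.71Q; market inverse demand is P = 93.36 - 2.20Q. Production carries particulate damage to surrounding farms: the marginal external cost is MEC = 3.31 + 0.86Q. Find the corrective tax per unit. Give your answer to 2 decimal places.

Social marginal cost = private MC + MEC = 40.55 + 3.57Q.
Set SMC = demand: 40.55 + 3.57Q = 93.36 - 2.20Q → Q* = 9.1525.
The Pigouvian tax equals MEC at Q*: 3.31 + 0.86×9.1525 = 11.1812.

tax = 11.18 per unit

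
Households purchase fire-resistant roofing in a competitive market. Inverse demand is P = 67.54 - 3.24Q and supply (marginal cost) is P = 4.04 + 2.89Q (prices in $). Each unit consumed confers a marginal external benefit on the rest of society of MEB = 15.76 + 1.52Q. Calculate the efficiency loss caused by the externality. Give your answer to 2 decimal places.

Market equilibrium (private): 4.04 + 2.89Q = 67.54 - 3.24Q → Q_m = 10.3589.
Social marginal benefit = demand + MEB = 83.30 - 1.72Q.
Set SMB = MC: 83.30 - 1.72Q = 4.04 + 2.89Q → Q* = 17.1931.
The loss is the area between SMB and MC from Q* to Q_m; with linear curves that's a triangle of height MEB(Q_m).
DWL = ½ × 6.8342 × 31.5055 = 107.6574.

DWL = $107.66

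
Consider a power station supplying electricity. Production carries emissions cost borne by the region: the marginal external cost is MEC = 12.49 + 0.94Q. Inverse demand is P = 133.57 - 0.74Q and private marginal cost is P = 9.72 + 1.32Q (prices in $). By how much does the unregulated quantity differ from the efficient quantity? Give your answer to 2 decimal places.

Market equilibrium (private): 9.72 + 1.32Q = 133.57 - 0.74Q → Q_m = 60.1214.
Social marginal cost = private MC + MEC = 22.21 + 2.26Q.
Set SMC = demand: 22.21 + 2.26Q = 133.57 - 0.74Q → Q* = 37.1200.
Gap = |60.1214 − 37.1200| = 23.0014.

23.00 units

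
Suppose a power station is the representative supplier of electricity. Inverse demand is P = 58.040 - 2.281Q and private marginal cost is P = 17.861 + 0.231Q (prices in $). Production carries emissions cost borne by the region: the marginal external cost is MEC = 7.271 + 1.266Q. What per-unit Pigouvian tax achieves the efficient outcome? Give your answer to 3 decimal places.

Social marginal cost = private MC + MEC = 25.132 + 1.497Q.
Set SMC = demand: 25.132 + 1.497Q = 58.040 - 2.281Q → Q* = 8.7104.
The Pigouvian tax equals MEC at Q*: 7.271 + 1.266×8.7104 = 18.2984.

tax = $18.298 per unit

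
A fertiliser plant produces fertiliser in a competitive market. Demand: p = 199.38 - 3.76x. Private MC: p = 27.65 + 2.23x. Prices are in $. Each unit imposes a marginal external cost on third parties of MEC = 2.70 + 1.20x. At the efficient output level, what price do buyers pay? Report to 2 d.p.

P = $110.99

Social marginal cost = private MC + MEC = 30.35 + 3.43x.
Set SMC = demand: 30.35 + 3.43x = 199.38 - 3.76x → x* = 23.5090.
Consumer price on the demand curve at x*: 199.38 − 3.76×23.5090 = 110.9862.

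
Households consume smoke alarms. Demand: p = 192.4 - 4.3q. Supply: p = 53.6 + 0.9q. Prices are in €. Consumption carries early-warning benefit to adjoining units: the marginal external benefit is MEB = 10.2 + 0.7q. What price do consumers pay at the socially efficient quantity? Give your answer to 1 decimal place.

P = €50.0

Social marginal benefit = demand + MEB = 202.6 - 3.6q.
Set SMB = MC: 202.6 - 3.6q = 53.6 + 0.9q → q* = 33.1111.
Consumer price on the demand curve at q*: 192.4 − 4.3×33.1111 = 50.0223.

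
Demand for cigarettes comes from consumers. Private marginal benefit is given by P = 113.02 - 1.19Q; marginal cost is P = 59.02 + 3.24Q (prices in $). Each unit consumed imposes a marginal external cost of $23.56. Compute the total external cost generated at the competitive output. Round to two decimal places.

Market equilibrium (private): 59.02 + 3.24Q = 113.02 - 1.19Q → Q_m = 12.1896.
Total external cost = MEC × Q_m = 23.56 × 12.1896 = 287.1870.

$287.19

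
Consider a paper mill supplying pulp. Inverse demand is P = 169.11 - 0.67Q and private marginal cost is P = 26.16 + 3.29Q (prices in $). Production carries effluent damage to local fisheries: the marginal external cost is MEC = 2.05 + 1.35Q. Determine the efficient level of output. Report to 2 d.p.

Q* = 26.53

Social marginal cost = private MC + MEC = 28.21 + 4.64Q.
Set SMC = demand: 28.21 + 4.64Q = 169.11 - 0.67Q → Q* = 26.5348.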